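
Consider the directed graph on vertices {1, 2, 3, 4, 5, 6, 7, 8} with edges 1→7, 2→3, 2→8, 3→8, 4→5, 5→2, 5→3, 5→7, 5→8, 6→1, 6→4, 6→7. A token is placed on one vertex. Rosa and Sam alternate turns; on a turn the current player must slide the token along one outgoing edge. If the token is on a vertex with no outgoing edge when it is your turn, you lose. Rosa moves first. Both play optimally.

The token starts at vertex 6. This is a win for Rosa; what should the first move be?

Build the W/L table. Terminal = L. A non-terminal position is W if it has a move to some L; otherwise it is L.
Every edge goes from a vertex to one that appears earlier in the order 8, 7, 3, 2, 5, 4, 1, 6, so processing vertices in that order labels each vertex after all of its successors.
8: no outgoing edge → L
7: no outgoing edge → L
3: W (go to 8, an L position)
2: W (go to 8, an L position)
5: W (go to 7, an L position)
4: L (sole option 5(W) is W)
1: W (go to 7, an L position)
6: W (go to 4, an L position)
From 6, the L positions reachable in one move are: 4, 7. Any move reaching one of these is winning.

Move to 4.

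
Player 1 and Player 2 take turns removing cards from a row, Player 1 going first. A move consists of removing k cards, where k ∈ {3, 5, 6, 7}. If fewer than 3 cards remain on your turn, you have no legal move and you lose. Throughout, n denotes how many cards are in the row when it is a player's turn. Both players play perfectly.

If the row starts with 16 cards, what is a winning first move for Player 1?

Positions with no move are L. A position that does have a move is losing for the player to move precisely when every available move leads to a winning position for the opponent. Fill in the labels:
n=0: no move → L
n=1: no move → L
n=2: no move → L
n=3: can move to 0, which is L ⇒ W
n=4: can move to 1, which is L ⇒ W
n=5: can move to 2, which is L ⇒ W
n=6: can move to 1, which is L ⇒ W
n=7: can move to 2, which is L ⇒ W
n=8: can move to 2, which is L ⇒ W
n=9: can move to 2, which is L ⇒ W
n=10: moves to 7(W), 5(W), 4(W), 3(W); every one is W ⇒ L
n=11: moves to 8(W), 6(W), 5(W), 4(W); every one is W ⇒ L
n=12: moves to 9(W), 7(W), 6(W), 5(W); every one is W ⇒ L
n=13: can move to 10, which is L ⇒ W
n=14: can move to 11, which is L ⇒ W
n=15: can move to 12, which is L ⇒ W
n=16: can move to 11, which is L ⇒ W
From 16, the L positions reachable in one move are: 11, 10. Any move reaching one of these is winning.

Remove 5, leaving 11.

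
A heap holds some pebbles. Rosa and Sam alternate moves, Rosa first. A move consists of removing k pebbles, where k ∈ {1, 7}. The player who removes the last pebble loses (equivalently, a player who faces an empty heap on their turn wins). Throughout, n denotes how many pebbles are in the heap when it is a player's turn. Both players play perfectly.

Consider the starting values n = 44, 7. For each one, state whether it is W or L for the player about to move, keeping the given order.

44: W, 7: L

Use the standard recursion: the mover wins at a terminal position; elsewhere, the mover wins exactly when some move hands the opponent an L position.
n=0: no move; the opponent has just taken the last pebble and therefore loses → W
n=1: the only move is to 0(W), a W ⇒ L
n=2: can move to 1, which is L ⇒ W
n=3: the only move is to 2(W), a W ⇒ L
n=4: can move to 3, which is L ⇒ W
n=5: the only move is to 4(W), a W ⇒ L
n=6: can move to 5, which is L ⇒ W
n=7: moves to 6(W), 0(W); every one is W ⇒ L
n=8: can move to 7, which is L ⇒ W
n=9: moves to 8(W), 2(W); every one is W ⇒ L
n=10: can move to 9, which is L ⇒ W
n=11: moves to 10(W), 4(W); every one is W ⇒ L
n=12: can move to 11, which is L ⇒ W
n=13: moves to 12(W), 6(W); every one is W ⇒ L
n=14: can move to 13, which is L ⇒ W
n=15: moves to 14(W), 8(W); every one is W ⇒ L
n=16: can move to 15, which is L ⇒ W
n=17: moves to 16(W), 10(W); every one is W ⇒ L
n=18: can move to 17, which is L ⇒ W
n=19: moves to 18(W), 12(W); every one is W ⇒ L
n=20: can move to 19, which is L ⇒ W
n=21: moves to 20(W), 14(W); every one is W ⇒ L
n=22: can move to 21, which is L ⇒ W
n=23: moves to 22(W), 16(W); every one is W ⇒ L
n=24: can move to 23, which is L ⇒ W
n=25: moves to 24(W), 18(W); every one is W ⇒ L
n=26: can move to 25, which is L ⇒ W
n=27: moves to 26(W), 20(W); every one is W ⇒ L
n=28: can move to 27, which is L ⇒ W
n=29: moves to 28(W), 22(W); every one is W ⇒ L
n=30: can move to 29, which is L ⇒ W
n=31: moves to 30(W), 24(W); every one is W ⇒ L
n=32: can move to 31, which is L ⇒ W
n=33: moves to 32(W), 26(W); every one is W ⇒ L
n=34: can move to 33, which is L ⇒ W
n=35: moves to 34(W), 28(W); every one is W ⇒ L
n=36: can move to 35, which is L ⇒ W
n=37: moves to 36(W), 30(W); every one is W ⇒ L
n=38: can move to 37, which is L ⇒ W
n=39: moves to 38(W), 32(W); every one is W ⇒ L
n=40: can move to 39, which is L ⇒ W
n=41: moves to 40(W), 34(W); every one is W ⇒ L
n=42: can move to 41, which is L ⇒ W
n=43: moves to 42(W), 36(W); every one is W ⇒ L
n=44: can move to 43, which is L ⇒ W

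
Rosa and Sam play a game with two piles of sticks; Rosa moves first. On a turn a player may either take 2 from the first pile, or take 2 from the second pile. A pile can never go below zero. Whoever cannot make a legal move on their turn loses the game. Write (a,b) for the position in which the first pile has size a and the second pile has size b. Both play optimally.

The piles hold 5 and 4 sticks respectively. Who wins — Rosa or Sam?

Sam wins.

Build the W/L table. Terminal = L. A non-terminal position is W if it has a move to some L; otherwise it is L.
No move ever increases a pile, so every position that can arise here has a ≤ 5 and b ≤ 4; it is enough to label the cells with 0 ≤ a ≤ 5 and 0 ≤ b ≤ 4.
Every move lowers a or b (never raises either), so fill the grid row by row in increasing a, and left to right within a row: each cell's successors are then already labelled.
      b=0  b=1  b=2  b=3  b=4
a=0:    L    L    W    W    L
a=1:    L    L    W    W    L
a=2:    W    W    L    L    W
a=3:    W    W    L    L    W
a=4:    L    L    W    W    L
a=5:    L    L    W    W    L
Cells with no legal move (terminal, hence L): (0,0), (0,1), (1,0), (1,1).
The remaining L cells, each justified by listing all of its moves:
(0,4): the only move is to (0,2)(W), a W ⇒ L
(1,4): the only move is to (1,2)(W), a W ⇒ L
(2,2): moves to (0,2)(W), (2,0)(W); every one is W ⇒ L
(2,3): moves to (0,3)(W), (2,1)(W); every one is W ⇒ L
(3,2): moves to (1,2)(W), (3,0)(W); every one is W ⇒ L
(3,3): moves to (1,3)(W), (3,1)(W); every one is W ⇒ L
(4,0): the only move is to (2,0)(W), a W ⇒ L
(4,1): the only move is to (2,1)(W), a W ⇒ L
(4,4): moves to (2,4)(W), (4,2)(W); every one is W ⇒ L
(5,0): the only move is to (3,0)(W), a W ⇒ L
(5,1): the only move is to (3,1)(W), a W ⇒ L
(5,4): moves to (3,4)(W), (5,2)(W); every one is W ⇒ L
Every other cell has at least one move into one of the L cells above, so it is W.
Every move from (5,4) reaches a W position, so the mover loses.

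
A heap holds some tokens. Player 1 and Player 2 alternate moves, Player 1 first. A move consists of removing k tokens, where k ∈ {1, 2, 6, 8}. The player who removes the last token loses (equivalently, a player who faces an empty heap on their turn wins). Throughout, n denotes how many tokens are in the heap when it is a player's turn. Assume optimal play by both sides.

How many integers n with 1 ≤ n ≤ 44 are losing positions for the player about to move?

Use the standard recursion: the mover wins at a terminal position; elsewhere, the mover wins exactly when some move hands the opponent an L position.
n=0: no move; the opponent has just taken the last token and therefore loses → W
n=1: L (sole option 0(W) is W)
n=2: W (go to 1, an L position)
n=3: W (go to 1, an L position)
n=4: L (options 3(W), 2(W) are all W)
n=5: W (go to 4, an L position)
n=6: W (go to 4, an L position)
n=7: W (go to 1, an L position)
n=8: L (options 7(W), 6(W), 2(W), 0(W) are all W)
n=9: W (go to 8, an L position)
n=10: W (go to 8, an L position)
n=11: L (options 10(W), 9(W), 5(W), 3(W) are all W)
n=12: W (go to 11, an L position)
n=13: W (go to 11, an L position)
n=14: W (go to 8, an L position)
n=15: L (options 14(W), 13(W), 9(W), 7(W) are all W)
n=16: W (go to 15, an L position)
n=17: W (go to 15, an L position)
n=18: L (options 17(W), 16(W), 12(W), 10(W) are all W)
n=19: W (go to 18, an L position)
n=20: W (go to 18, an L position)
n=21: W (go to 15, an L position)
n=22: L (options 21(W), 20(W), 16(W), 14(W) are all W)
n=23: W (go to 22, an L position)
n=24: W (go to 22, an L position)
n=25: L (options 24(W), 23(W), 19(W), 17(W) are all W)
n=26: W (go to 25, an L position)
n=27: W (go to 25, an L position)
n=28: W (go to 22, an L position)
n=29: L (options 28(W), 27(W), 23(W), 21(W) are all W)
n=30: W (go to 29, an L position)
n=31: W (go to 29, an L position)
n=32: L (options 31(W), 30(W), 26(W), 24(W) are all W)
n=33: W (go to 32, an L position)
n=34: W (go to 32, an L position)
n=35: W (go to 29, an L position)
n=36: L (options 35(W), 34(W), 30(W), 28(W) are all W)
n=37: W (go to 36, an L position)
n=38: W (go to 36, an L position)
n=39: L (options 38(W), 37(W), 33(W), 31(W) are all W)
n=40: W (go to 39, an L position)
n=41: W (go to 39, an L position)
n=42: W (go to 36, an L position)
n=43: L (options 42(W), 41(W), 37(W), 35(W) are all W)
n=44: W (go to 43, an L position)
L entries with 1 ≤ n ≤ 44 (the range starts at n=1): n = 1, 4, 8, 11, 15, 18, 22, 25, 29, 32, 36, 39, 43; that makes 13.

13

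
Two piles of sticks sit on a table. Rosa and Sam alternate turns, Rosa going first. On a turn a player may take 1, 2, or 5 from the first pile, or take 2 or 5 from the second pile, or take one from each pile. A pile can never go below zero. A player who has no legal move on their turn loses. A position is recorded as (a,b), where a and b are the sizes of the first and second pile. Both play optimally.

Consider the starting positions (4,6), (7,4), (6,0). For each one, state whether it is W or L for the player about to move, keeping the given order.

(4,6): L, (7,4): W, (6,0): L

Label each position W (a win for the player to move) or L (a loss). A position with no legal move is L; any other position is W exactly when some move reaches an L, and L when every move reaches a W.
No move ever increases a pile, so every position that can arise here has a ≤ 7 and b ≤ 6; it is enough to label the cells with 0 ≤ a ≤ 7 and 0 ≤ b ≤ 6.
Every move lowers a or b (never raises either), so fill the grid row by row in increasing a, and left to right within a row: each cell's successors are then already labelled.
      b=0  b=1  b=2  b=3  b=4  b=5  b=6
a=0:    L    L    W    W    L    W    W
a=1:    W    W    W    L    W    W    L
a=2:    W    W    L    W    W    L    W
a=3:    L    L    W    W    L    W    W
a=4:    W    W    W    L    W    W    L
a=5:    W    W    L    W    W    L    W
a=6:    L    L    W    W    L    W    W
a=7:    W    W    W    L    W    W    L
Cells with no legal move (terminal, hence L): (0,0), (0,1).
The remaining L cells, each justified by listing all of its moves:
(0,4): the only move is to (0,2)(W), a W ⇒ L
(1,3): moves to (0,3)(W), (1,1)(W), (0,2)(W); every one is W ⇒ L
(1,6): moves to (0,6)(W), (1,4)(W), (1,1)(W), (0,5)(W); every one is W ⇒ L
(2,2): moves to (1,2)(W), (0,2)(W), (2,0)(W), (1,1)(W); every one is W ⇒ L
(2,5): moves to (1,5)(W), (0,5)(W), (2,3)(W), (2,0)(W), (1,4)(W); every one is W ⇒ L
(3,0): moves to (2,0)(W), (1,0)(W); every one is W ⇒ L
(3,1): moves to (2,1)(W), (1,1)(W), (2,0)(W); every one is W ⇒ L
(3,4): moves to (2,4)(W), (1,4)(W), (3,2)(W), (2,3)(W); every one is W ⇒ L
(4,3): moves to (3,3)(W), (2,3)(W), (4,1)(W), (3,2)(W); every one is W ⇒ L
(4,6): moves to (3,6)(W), (2,6)(W), (4,4)(W), (4,1)(W), (3,5)(W); every one is W ⇒ L
(5,2): moves to (4,2)(W), (3,2)(W), (0,2)(W), (5,0)(W), (4,1)(W); every one is W ⇒ L
(5,5): moves to (4,5)(W), (3,5)(W), (0,5)(W), (5,3)(W), (5,0)(W), (4,4)(W); every one is W ⇒ L
(6,0): moves to (5,0)(W), (4,0)(W), (1,0)(W); every one is W ⇒ L
(6,1): moves to (5,1)(W), (4,1)(W), (1,1)(W), (5,0)(W); every one is W ⇒ L
(6,4): moves to (5,4)(W), (4,4)(W), (1,4)(W), (6,2)(W), (5,3)(W); every one is W ⇒ L
(7,3): moves to (6,3)(W), (5,3)(W), (2,3)(W), (7,1)(W), (6,2)(W); every one is W ⇒ L
(7,6): moves to (6,6)(W), (5,6)(W), (2,6)(W), (7,4)(W), (7,1)(W), (6,5)(W); every one is W ⇒ L
Every other cell has at least one move into one of the L cells above, so it is W.
(4,6): one of the L cells justified above, so L
(7,4): the move to (6,4) reaches an L cell, so W
(6,0): one of the L cells justified above, so L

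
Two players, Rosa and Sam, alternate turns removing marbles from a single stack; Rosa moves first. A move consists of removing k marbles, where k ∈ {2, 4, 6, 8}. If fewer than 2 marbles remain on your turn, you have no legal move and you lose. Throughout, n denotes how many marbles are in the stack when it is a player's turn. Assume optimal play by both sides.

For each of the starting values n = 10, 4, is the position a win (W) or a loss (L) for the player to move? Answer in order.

Work bottom-up. With no move the player to move loses. Otherwise the position is W if at least one move leads to an L position for the opponent, and L if every move leads to a W.
n=0: no move → L
n=1: no move → L
n=2: W (go to 0, an L position)
n=3: W (go to 1, an L position)
n=4: W (go to 0, an L position)
n=5: W (go to 1, an L position)
n=6: W (go to 0, an L position)
n=7: W (go to 1, an L position)
n=8: W (go to 0, an L position)
n=9: W (go to 1, an L position)
n=10: L (options 8(W), 6(W), 4(W), 2(W) are all W)

10: L, 4: W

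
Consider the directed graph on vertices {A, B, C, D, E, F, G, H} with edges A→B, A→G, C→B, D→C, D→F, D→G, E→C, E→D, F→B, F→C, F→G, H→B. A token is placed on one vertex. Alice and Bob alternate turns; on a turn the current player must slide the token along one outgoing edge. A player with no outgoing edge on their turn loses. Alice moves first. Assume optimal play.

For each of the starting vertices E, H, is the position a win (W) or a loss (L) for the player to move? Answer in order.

E: L, H: W

Work bottom-up. With no move the player to move loses. Otherwise the position is W if at least one move leads to an L position for the opponent, and L if every move leads to a W.
Every edge goes from a vertex to one that appears earlier in the order B, G, C, F, H, D, A, E, so processing vertices in that order labels each vertex after all of its successors.
B: no outgoing edge → L
G: no outgoing edge → L
C: reaches L-position B → W
F: reaches L-position G → W
H: reaches L-position B → W
D: reaches L-position G → W
A: reaches L-position G → W
E: only reaches D(W), C(W), all W → L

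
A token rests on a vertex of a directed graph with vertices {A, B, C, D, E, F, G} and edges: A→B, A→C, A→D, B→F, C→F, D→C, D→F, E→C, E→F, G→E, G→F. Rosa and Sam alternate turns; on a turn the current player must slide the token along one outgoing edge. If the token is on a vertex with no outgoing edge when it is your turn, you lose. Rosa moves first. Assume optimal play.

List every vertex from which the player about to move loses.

A, F

Compute win/loss labels from the base case upward. A position with no move is L. Any other position is W if it can reach an L in one move, else L.
Every edge goes from a vertex to one that appears earlier in the order F, C, D, E, G, B, A, so processing vertices in that order labels each vertex after all of its successors.
F: no outgoing edge → L
C: W (go to F, an L position)
D: W (go to F, an L position)
E: W (go to F, an L position)
G: W (go to F, an L position)
B: W (go to F, an L position)
A: L (options B(W), D(W), C(W) are all W)
Reading off the rows marked L gives the requested list; there are 2 such vertices.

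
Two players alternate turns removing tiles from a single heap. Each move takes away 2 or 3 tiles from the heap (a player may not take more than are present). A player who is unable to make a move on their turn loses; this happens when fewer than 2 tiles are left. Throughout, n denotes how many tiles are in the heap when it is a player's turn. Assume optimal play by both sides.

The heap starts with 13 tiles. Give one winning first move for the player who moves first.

Remove 2, leaving 11.

Classify positions by backward induction: terminal positions (no move available) are L. From any other position, the mover wins iff some move reaches an L.
n=0: no move → L
n=1: no move → L
n=2: can move to 0, which is L ⇒ W
n=3: can move to 1, which is L ⇒ W
n=4: can move to 1, which is L ⇒ W
n=5: moves to 3(W), 2(W); every one is W ⇒ L
n=6: moves to 4(W), 3(W); every one is W ⇒ L
n=7: can move to 5, which is L ⇒ W
n=8: can move to 6, which is L ⇒ W
n=9: can move to 6, which is L ⇒ W
n=10: moves to 8(W), 7(W); every one is W ⇒ L
n=11: moves to 9(W), 8(W); every one is W ⇒ L
n=12: can move to 10, which is L ⇒ W
n=13: can move to 11, which is L ⇒ W
From 13, the L positions reachable in one move are: 11, 10. Any move reaching one of these is winning.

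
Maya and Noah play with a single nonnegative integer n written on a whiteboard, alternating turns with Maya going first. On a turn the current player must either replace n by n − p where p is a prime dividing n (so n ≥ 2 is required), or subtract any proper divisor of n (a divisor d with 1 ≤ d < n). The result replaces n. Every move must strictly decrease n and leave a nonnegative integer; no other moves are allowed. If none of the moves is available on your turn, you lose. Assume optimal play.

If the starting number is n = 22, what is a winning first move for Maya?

Move to 20.

Use the standard recursion: the mover loses at a terminal position; elsewhere, the mover wins exactly when some move hands the opponent an L position.
n=0: no move → L
n=1: no move → L
n=2: W (go to 0, an L position)
n=3: W (go to 0, an L position)
n=4: L (options 2(W), 3(W) are all W)
n=5: W (go to 0, an L position)
n=6: W (go to 4, an L position)
n=7: W (go to 0, an L position)
n=8: W (go to 4, an L position)
n=9: L (options 6(W), 8(W) are all W)
n=10: W (go to 9, an L position)
n=11: W (go to 0, an L position)
n=12: W (go to 9, an L position)
n=13: W (go to 0, an L position)
n=14: L (options 7(W), 12(W), 13(W) are all W)
n=15: W (go to 14, an L position)
n=16: W (go to 14, an L position)
n=17: W (go to 0, an L position)
n=18: W (go to 9, an L position)
n=19: W (go to 0, an L position)
n=20: L (options 10(W), 15(W), 16(W), 18(W), 19(W) are all W)
n=21: W (go to 14, an L position)
n=22: W (go to 20, an L position)
From 22, the L positions reachable in one move are: 20.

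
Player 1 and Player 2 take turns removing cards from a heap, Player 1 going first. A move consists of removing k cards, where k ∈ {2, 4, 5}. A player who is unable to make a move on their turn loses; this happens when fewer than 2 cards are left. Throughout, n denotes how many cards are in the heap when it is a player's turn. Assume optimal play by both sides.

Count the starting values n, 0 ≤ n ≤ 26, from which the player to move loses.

Work bottom-up. With no move the player to move loses. Otherwise the position is W if at least one move leads to an L position for the opponent, and L if every move leads to a W.
n=0: no move → L
n=1: no move → L
n=2: →0(L), so W
n=3: →1(L), so W
n=4: →0(L), so W
n=5: →1(L), so W
n=6: →1(L), so W
n=7: →5(W), 3(W), 2(W) — all W, so L
n=8: →6(W), 4(W), 3(W) — all W, so L
n=9: →7(L), so W
n=10: →8(L), so W
n=11: →7(L), so W
n=12: →8(L), so W
n=13: →8(L), so W
n=14: →12(W), 10(W), 9(W) — all W, so L
n=15: →13(W), 11(W), 10(W) — all W, so L
n=16: →14(L), so W
n=17: →15(L), so W
n=18: →14(L), so W
n=19: →15(L), so W
n=20: →15(L), so W
n=21: →19(W), 17(W), 16(W) — all W, so L
n=22: →20(W), 18(W), 17(W) — all W, so L
n=23: →21(L), so W
n=24: →22(L), so W
n=25: →21(L), so W
n=26: →22(L), so W
L entries with 0 ≤ n ≤ 26: n = 0, 1, 7, 8, 14, 15, 21, 22; that makes 8.

8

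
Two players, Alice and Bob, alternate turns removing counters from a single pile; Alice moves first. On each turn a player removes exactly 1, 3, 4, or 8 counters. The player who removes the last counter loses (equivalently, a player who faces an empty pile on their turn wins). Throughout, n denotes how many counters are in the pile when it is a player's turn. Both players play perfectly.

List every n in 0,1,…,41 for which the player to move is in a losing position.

Build the W/L table. Terminal = W. A non-terminal position is W if it has a move to some L; otherwise it is L.
n=0: no move; the opponent has just taken the last counter and therefore loses → W
n=1: L (sole option 0(W) is W)
n=2: W (go to 1, an L position)
n=3: L (options 2(W), 0(W) are all W)
n=4: W (go to 3, an L position)
n=5: W (go to 1, an L position)
n=6: W (go to 3, an L position)
n=7: W (go to 3, an L position)
n=8: L (options 7(W), 5(W), 4(W), 0(W) are all W)
n=9: W (go to 8, an L position)
n=10: L (options 9(W), 7(W), 6(W), 2(W) are all W)
n=11: W (go to 10, an L position)
n=12: W (go to 8, an L position)
n=13: W (go to 10, an L position)
n=14: W (go to 10, an L position)
n=15: L (options 14(W), 12(W), 11(W), 7(W) are all W)
n=16: W (go to 15, an L position)
n=17: L (options 16(W), 14(W), 13(W), 9(W) are all W)
n=18: W (go to 17, an L position)
n=19: W (go to 15, an L position)
n=20: W (go to 17, an L position)
n=21: W (go to 17, an L position)
n=22: L (options 21(W), 19(W), 18(W), 14(W) are all W)
n=23: W (go to 22, an L position)
n=24: L (options 23(W), 21(W), 20(W), 16(W) are all W)
n=25: W (go to 24, an L position)
n=26: W (go to 22, an L position)
n=27: W (go to 24, an L position)
n=28: W (go to 24, an L position)
n=29: L (options 28(W), 26(W), 25(W), 21(W) are all W)
n=30: W (go to 29, an L position)
n=31: L (options 30(W), 28(W), 27(W), 23(W) are all W)
n=32: W (go to 31, an L position)
n=33: W (go to 29, an L position)
n=34: W (go to 31, an L position)
n=35: W (go to 31, an L position)
n=36: L (options 35(W), 33(W), 32(W), 28(W) are all W)
n=37: W (go to 36, an L position)
n=38: L (options 37(W), 35(W), 34(W), 30(W) are all W)
n=39: W (go to 38, an L position)
n=40: W (go to 36, an L position)
n=41: W (go to 38, an L position)
Reading off the rows marked L gives the requested list; there are 12 such values of n.

1, 3, 8, 10, 15, 17, 22, 24, 29, 31, 36, 38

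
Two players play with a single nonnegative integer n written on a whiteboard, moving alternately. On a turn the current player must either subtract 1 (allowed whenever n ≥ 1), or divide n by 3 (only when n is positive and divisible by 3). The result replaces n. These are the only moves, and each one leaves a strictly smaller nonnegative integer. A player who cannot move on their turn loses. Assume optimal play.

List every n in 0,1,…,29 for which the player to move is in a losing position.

0, 2, 4, 7, 9, 11, 13, 15, 17, 19, 22, 24, 26, 28

Classify positions by backward induction: terminal positions (no move available) are L. From any other position, the mover wins iff some move reaches an L.
n=0: no move → L
n=1: →0(L), so W
n=2: →1(W) only, which is W, so L
n=3: →2(L), so W
n=4: →3(W) only, which is W, so L
n=5: →4(L), so W
n=6: →2(L), so W
n=7: →6(W) only, which is W, so L
n=8: →7(L), so W
n=9: →3(W), 8(W) — all W, so L
n=10: →9(L), so W
n=11: →10(W) only, which is W, so L
n=12: →4(L), so W
n=13: →12(W) only, which is W, so L
n=14: →13(L), so W
n=15: →5(W), 14(W) — all W, so L
n=16: →15(L), so W
n=17: →16(W) only, which is W, so L
n=18: →17(L), so W
n=19: →18(W) only, which is W, so L
n=20: →19(L), so W
n=21: →7(L), so W
n=22: →21(W) only, which is W, so L
n=23: →22(L), so W
n=24: →8(W), 23(W) — all W, so L
n=25: →24(L), so W
n=26: →25(W) only, which is W, so L
n=27: →9(L), so W
n=28: →27(W) only, which is W, so L
n=29: →28(L), so W
The losing starting values of n are exactly the entries labelled L in this table (14 of them).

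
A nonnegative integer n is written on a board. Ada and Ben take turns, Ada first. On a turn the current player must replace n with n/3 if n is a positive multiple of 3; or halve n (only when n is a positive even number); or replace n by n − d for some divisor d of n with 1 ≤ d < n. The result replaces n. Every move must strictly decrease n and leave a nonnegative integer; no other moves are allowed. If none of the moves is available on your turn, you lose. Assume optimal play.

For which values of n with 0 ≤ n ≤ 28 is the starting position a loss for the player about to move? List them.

0, 1, 4, 7, 9, 11, 13, 15, 17, 19, 23, 25, 28

Label each position W (a win for the player to move) or L (a loss). A position with no legal move is L; any other position is W exactly when some move reaches an L, and L when every move reaches a W.
n=0: no move → L
n=1: no move → L
n=2: →1(L), so W
n=3: →1(L), so W
n=4: →2(W), 3(W) — all W, so L
n=5: →4(L), so W
n=6: →4(L), so W
n=7: →6(W) only, which is W, so L
n=8: →4(L), so W
n=9: →3(W), 6(W), 8(W) — all W, so L
n=10: →9(L), so W
n=11: →10(W) only, which is W, so L
n=12: →4(L), so W
n=13: →12(W) only, which is W, so L
n=14: →7(L), so W
n=15: →5(W), 10(W), 12(W), 14(W) — all W, so L
n=16: →15(L), so W
n=17: →16(W) only, which is W, so L
n=18: →9(L), so W
n=19: →18(W) only, which is W, so L
n=20: →15(L), so W
n=21: →7(L), so W
n=22: →11(L), so W
n=23: →22(W) only, which is W, so L
n=24: →23(L), so W
n=25: →20(W), 24(W) — all W, so L
n=26: →13(L), so W
n=27: →9(L), so W
n=28: →14(W), 21(W), 24(W), 26(W), 27(W) — all W, so L
Reading off the rows marked L gives the requested list; there are 13 such values of n.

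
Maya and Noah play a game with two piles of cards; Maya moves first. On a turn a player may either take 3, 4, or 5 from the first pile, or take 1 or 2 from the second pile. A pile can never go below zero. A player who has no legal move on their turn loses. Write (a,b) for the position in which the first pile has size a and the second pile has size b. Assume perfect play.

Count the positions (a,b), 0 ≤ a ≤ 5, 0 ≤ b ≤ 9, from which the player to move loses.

21

Work bottom-up. With no move the player to move loses. Otherwise the position is W if at least one move leads to an L position for the opponent, and L if every move leads to a W.
Every move lowers a or b (never raises either), so fill the grid row by row in increasing a, and left to right within a row: each cell's successors are then already labelled.
      b=0  b=1  b=2  b=3  b=4  b=5  b=6  b=7  b=8  b=9
a=0:    L    W    W    L    W    W    L    W    W    L
a=1:    L    W    W    L    W    W    L    W    W    L
a=2:    L    W    W    L    W    W    L    W    W    L
a=3:    W    L    W    W    L    W    W    L    W    W
a=4:    W    L    W    W    L    W    W    L    W    W
a=5:    W    L    W    W    L    W    W    L    W    W
Cells with no legal move (terminal, hence L): (0,0), (1,0), (2,0).
The remaining L cells, each justified by listing all of its moves:
(0,3): moves to (0,2)(W), (0,1)(W); every one is W ⇒ L
(0,6): moves to (0,5)(W), (0,4)(W); every one is W ⇒ L
(0,9): moves to (0,8)(W), (0,7)(W); every one is W ⇒ L
(1,3): moves to (1,2)(W), (1,1)(W); every one is W ⇒ L
(1,6): moves to (1,5)(W), (1,4)(W); every one is W ⇒ L
(1,9): moves to (1,8)(W), (1,7)(W); every one is W ⇒ L
(2,3): moves to (2,2)(W), (2,1)(W); every one is W ⇒ L
(2,6): moves to (2,5)(W), (2,4)(W); every one is W ⇒ L
(2,9): moves to (2,8)(W), (2,7)(W); every one is W ⇒ L
(3,1): moves to (0,1)(W), (3,0)(W); every one is W ⇒ L
(3,4): moves to (0,4)(W), (3,3)(W), (3,2)(W); every one is W ⇒ L
(3,7): moves to (0,7)(W), (3,6)(W), (3,5)(W); every one is W ⇒ L
(4,1): moves to (1,1)(W), (0,1)(W), (4,0)(W); every one is W ⇒ L
(4,4): moves to (1,4)(W), (0,4)(W), (4,3)(W), (4,2)(W); every one is W ⇒ L
(4,7): moves to (1,7)(W), (0,7)(W), (4,6)(W), (4,5)(W); every one is W ⇒ L
(5,1): moves to (2,1)(W), (1,1)(W), (0,1)(W), (5,0)(W); every one is W ⇒ L
(5,4): moves to (2,4)(W), (1,4)(W), (0,4)(W), (5,3)(W), (5,2)(W); every one is W ⇒ L
(5,7): moves to (2,7)(W), (1,7)(W), (0,7)(W), (5,6)(W), (5,5)(W); every one is W ⇒ L
Every other cell has at least one move into one of the L cells above, so it is W.
L cells per row: a=0: 4, a=1: 4, a=2: 4, a=3: 3, a=4: 3, a=5: 3; total 21.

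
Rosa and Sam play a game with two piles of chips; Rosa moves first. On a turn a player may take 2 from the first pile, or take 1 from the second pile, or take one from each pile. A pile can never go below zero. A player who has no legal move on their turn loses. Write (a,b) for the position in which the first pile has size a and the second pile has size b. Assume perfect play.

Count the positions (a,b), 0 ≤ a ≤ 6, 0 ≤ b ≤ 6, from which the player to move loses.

Compute win/loss labels from the base case upward. A position with no move is L. Any other position is W if it can reach an L in one move, else L.
Every move lowers a or b (never raises either), so fill the grid row by row in increasing a, and left to right within a row: each cell's successors are then already labelled.
      b=0  b=1  b=2  b=3  b=4  b=5  b=6
a=0:    L    W    L    W    L    W    L
a=1:    L    W    L    W    L    W    L
a=2:    W    W    W    W    W    W    W
a=3:    W    L    W    L    W    L    W
a=4:    L    W    W    L    W    L    W
a=5:    L    W    L    W    W    W    W
a=6:    W    W    L    W    L    W    L
Cells with no legal move (terminal, hence L): (0,0), (1,0).
The remaining L cells, each justified by listing all of its moves:
(0,2): the only move is to (0,1)(W), a W ⇒ L
(0,4): the only move is to (0,3)(W), a W ⇒ L
(0,6): the only move is to (0,5)(W), a W ⇒ L
(1,2): moves to (1,1)(W), (0,1)(W); every one is W ⇒ L
(1,4): moves to (1,3)(W), (0,3)(W); every one is W ⇒ L
(1,6): moves to (1,5)(W), (0,5)(W); every one is W ⇒ L
(3,1): moves to (1,1)(W), (3,0)(W), (2,0)(W); every one is W ⇒ L
(3,3): moves to (1,3)(W), (3,2)(W), (2,2)(W); every one is W ⇒ L
(3,5): moves to (1,5)(W), (3,4)(W), (2,4)(W); every one is W ⇒ L
(4,0): the only move is to (2,0)(W), a W ⇒ L
(4,3): moves to (2,3)(W), (4,2)(W), (3,2)(W); every one is W ⇒ L
(4,5): moves to (2,5)(W), (4,4)(W), (3,4)(W); every one is W ⇒ L
(5,0): the only move is to (3,0)(W), a W ⇒ L
(5,2): moves to (3,2)(W), (5,1)(W), (4,1)(W); every one is W ⇒ L
(6,2): moves to (4,2)(W), (6,1)(W), (5,1)(W); every one is W ⇒ L
(6,4): moves to (4,4)(W), (6,3)(W), (5,3)(W); every one is W ⇒ L
(6,6): moves to (4,6)(W), (6,5)(W), (5,5)(W); every one is W ⇒ L
Every other cell has at least one move into one of the L cells above, so it is W.
L cells per row: a=0: 4, a=1: 4, a=2: 0, a=3: 3, a=4: 3, a=5: 2, a=6: 3; total 19.

19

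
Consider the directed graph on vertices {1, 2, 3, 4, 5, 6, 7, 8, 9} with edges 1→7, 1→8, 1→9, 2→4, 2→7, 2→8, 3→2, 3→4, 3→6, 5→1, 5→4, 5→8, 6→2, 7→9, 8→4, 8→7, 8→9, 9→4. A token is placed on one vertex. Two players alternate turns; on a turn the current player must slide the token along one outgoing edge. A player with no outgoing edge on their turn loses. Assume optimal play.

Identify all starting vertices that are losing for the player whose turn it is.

Compute win/loss labels from the base case upward. A position with no move is L. Any other position is W if it can reach an L in one move, else L.
Every edge goes from a vertex to one that appears earlier in the order 4, 9, 7, 8, 2, 1, 5, 6, 3, so processing vertices in that order labels each vertex after all of its successors.
4: no outgoing edge → L
9: →4(L), so W
7: →9(W) only, which is W, so L
8: →7(L), so W
2: →7(L), so W
1: →7(L), so W
5: →4(L), so W
6: →2(W) only, which is W, so L
3: →6(L), so W
Reading off the rows marked L gives the requested list; there are 3 such vertices.

4, 6, 7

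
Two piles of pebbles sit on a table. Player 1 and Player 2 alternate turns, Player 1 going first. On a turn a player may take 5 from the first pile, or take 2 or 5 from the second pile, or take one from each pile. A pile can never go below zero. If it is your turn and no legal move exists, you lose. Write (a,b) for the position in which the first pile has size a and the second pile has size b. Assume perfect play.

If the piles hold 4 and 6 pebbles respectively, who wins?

Classify positions by backward induction: terminal positions (no move available) are L. From any other position, the mover wins iff some move reaches an L.
No move ever increases a pile, so every position that can arise here has a ≤ 4 and b ≤ 6; it is enough to label the cells with 0 ≤ a ≤ 4 and 0 ≤ b ≤ 6.
Every move lowers a or b (never raises either), so fill the grid row by row in increasing a, and left to right within a row: each cell's successors are then already labelled.
      b=0  b=1  b=2  b=3  b=4  b=5  b=6
a=0:    L    L    W    W    L    W    W
a=1:    L    W    W    L    L    W    W
a=2:    L    W    W    L    W    W    L
a=3:    L    W    W    L    W    W    L
a=4:    L    W    W    L    W    W    L
Cells with no legal move (terminal, hence L): (0,0), (0,1), (1,0), (2,0), (3,0), (4,0).
The remaining L cells, each justified by listing all of its moves:
(0,4): L (sole option (0,2)(W) is W)
(1,3): L (options (1,1)(W), (0,2)(W) are all W)
(1,4): L (options (1,2)(W), (0,3)(W) are all W)
(2,3): L (options (2,1)(W), (1,2)(W) are all W)
(2,6): L (options (2,4)(W), (2,1)(W), (1,5)(W) are all W)
(3,3): L (options (3,1)(W), (2,2)(W) are all W)
(3,6): L (options (3,4)(W), (3,1)(W), (2,5)(W) are all W)
(4,3): L (options (4,1)(W), (3,2)(W) are all W)
(4,6): L (options (4,4)(W), (4,1)(W), (3,5)(W) are all W)
Every other cell has at least one move into one of the L cells above, so it is W.
The starting position (4,6) is L: whatever Player 1 does, the opponent receives a W position.

Player 2 wins.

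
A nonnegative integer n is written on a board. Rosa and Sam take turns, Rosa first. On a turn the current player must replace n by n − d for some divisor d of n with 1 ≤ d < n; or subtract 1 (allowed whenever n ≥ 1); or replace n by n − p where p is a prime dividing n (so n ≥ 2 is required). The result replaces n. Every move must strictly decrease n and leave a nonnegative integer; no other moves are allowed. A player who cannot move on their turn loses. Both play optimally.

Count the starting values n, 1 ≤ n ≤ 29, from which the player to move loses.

Classify positions by backward induction: terminal positions (no move available) are L. From any other position, the mover wins iff some move reaches an L.
n=0: no move → L
n=1: W (go to 0, an L position)
n=2: W (go to 0, an L position)
n=3: W (go to 0, an L position)
n=4: L (options 2(W), 3(W) are all W)
n=5: W (go to 0, an L position)
n=6: W (go to 4, an L position)
n=7: W (go to 0, an L position)
n=8: W (go to 4, an L position)
n=9: L (options 6(W), 8(W) are all W)
n=10: W (go to 9, an L position)
n=11: W (go to 0, an L position)
n=12: W (go to 9, an L position)
n=13: W (go to 0, an L position)
n=14: L (options 7(W), 12(W), 13(W) are all W)
n=15: W (go to 14, an L position)
n=16: W (go to 14, an L position)
n=17: W (go to 0, an L position)
n=18: W (go to 9, an L position)
n=19: W (go to 0, an L position)
n=20: L (options 10(W), 15(W), 16(W), 18(W), 19(W) are all W)
n=21: W (go to 14, an L position)
n=22: W (go to 20, an L position)
n=23: W (go to 0, an L position)
n=24: W (go to 20, an L position)
n=25: W (go to 20, an L position)
n=26: L (options 13(W), 24(W), 25(W) are all W)
n=27: W (go to 26, an L position)
n=28: W (go to 14, an L position)
n=29: W (go to 0, an L position)
L entries with 1 ≤ n ≤ 29 (n=0 is outside the asked range and is not counted): n = 4, 9, 14, 20, 26; that makes 5.

5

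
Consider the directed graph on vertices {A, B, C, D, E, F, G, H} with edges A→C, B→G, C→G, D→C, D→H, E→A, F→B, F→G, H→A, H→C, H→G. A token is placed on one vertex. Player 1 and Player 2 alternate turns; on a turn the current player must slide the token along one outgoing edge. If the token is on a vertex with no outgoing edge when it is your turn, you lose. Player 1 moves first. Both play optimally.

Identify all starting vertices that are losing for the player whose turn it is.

A, D, G

Positions with no move are L. A position that does have a move is losing for the player to move precisely when every available move leads to a winning position for the opponent. Fill in the labels:
Every edge goes from a vertex to one that appears earlier in the order G, C, A, H, B, E, F, D, so processing vertices in that order labels each vertex after all of its successors.
G: no outgoing edge → L
C: W (go to G, an L position)
A: L (sole option C(W) is W)
H: W (go to A, an L position)
B: W (go to G, an L position)
E: W (go to A, an L position)
F: W (go to G, an L position)
D: L (options H(W), C(W) are all W)
Reading off the rows marked L gives the requested list; there are 3 such vertices.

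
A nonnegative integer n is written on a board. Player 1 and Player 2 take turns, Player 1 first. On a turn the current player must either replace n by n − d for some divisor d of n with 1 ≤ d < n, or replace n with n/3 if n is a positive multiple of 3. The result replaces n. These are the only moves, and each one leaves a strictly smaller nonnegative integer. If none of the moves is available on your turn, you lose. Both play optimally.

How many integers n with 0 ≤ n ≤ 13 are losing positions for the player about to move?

7

Classify positions by backward induction: terminal positions (no move available) are L. From any other position, the mover wins iff some move reaches an L.
n=0: no move → L
n=1: no move → L
n=2: →1(L), so W
n=3: →1(L), so W
n=4: →2(W), 3(W) — all W, so L
n=5: →4(L), so W
n=6: →4(L), so W
n=7: →6(W) only, which is W, so L
n=8: →4(L), so W
n=9: →3(W), 6(W), 8(W) — all W, so L
n=10: →9(L), so W
n=11: →10(W) only, which is W, so L
n=12: →4(L), so W
n=13: →12(W) only, which is W, so L
L entries with 0 ≤ n ≤ 13: n = 0, 1, 4, 7, 9, 11, 13; that makes 7.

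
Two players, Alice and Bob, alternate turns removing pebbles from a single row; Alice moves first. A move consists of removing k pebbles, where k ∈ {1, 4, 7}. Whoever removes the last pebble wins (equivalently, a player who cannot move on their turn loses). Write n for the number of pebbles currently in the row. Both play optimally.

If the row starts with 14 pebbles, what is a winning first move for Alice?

Build the W/L table. Terminal = L. A non-terminal position is W if it has a move to some L; otherwise it is L.
n=0: no move → L
n=1: W (go to 0, an L position)
n=2: L (sole option 1(W) is W)
n=3: W (go to 2, an L position)
n=4: W (go to 0, an L position)
n=5: L (options 4(W), 1(W) are all W)
n=6: W (go to 5, an L position)
n=7: W (go to 0, an L position)
n=8: L (options 7(W), 4(W), 1(W) are all W)
n=9: W (go to 8, an L position)
n=10: L (options 9(W), 6(W), 3(W) are all W)
n=11: W (go to 10, an L position)
n=12: W (go to 8, an L position)
n=13: L (options 12(W), 9(W), 6(W) are all W)
n=14: W (go to 13, an L position)
From 14, the L positions reachable in one move are: 13, 10. Any move reaching one of these is winning.

Remove 1, leaving 13.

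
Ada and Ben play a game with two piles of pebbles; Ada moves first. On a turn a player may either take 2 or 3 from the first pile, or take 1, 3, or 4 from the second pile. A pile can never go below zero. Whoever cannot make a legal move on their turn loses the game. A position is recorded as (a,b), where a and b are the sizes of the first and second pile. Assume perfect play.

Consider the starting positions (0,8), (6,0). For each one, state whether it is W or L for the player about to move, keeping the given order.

Build the W/L table. Terminal = L. A non-terminal position is W if it has a move to some L; otherwise it is L.
No move ever increases a pile, so every position that can arise here has a ≤ 6 and b ≤ 8; it is enough to label the cells with 0 ≤ a ≤ 6 and 0 ≤ b ≤ 8.
Every move lowers a or b (never raises either), so fill the grid row by row in increasing a, and left to right within a row: each cell's successors are then already labelled.
      b=0  b=1  b=2  b=3  b=4  b=5  b=6  b=7  b=8
a=0:    L    W    L    W    W    W    W    L    W
a=1:    L    W    L    W    W    W    W    L    W
a=2:    W    L    W    L    W    W    W    W    L
a=3:    W    L    W    L    W    W    W    W    L
a=4:    W    W    W    W    L    W    L    W    W
a=5:    L    W    L    W    W    W    W    L    W
a=6:    L    W    L    W    W    W    W    L    W
Cells with no legal move (terminal, hence L): (0,0), (1,0).
The remaining L cells, each justified by listing all of its moves:
(0,2): L (sole option (0,1)(W) is W)
(0,7): L (options (0,6)(W), (0,4)(W), (0,3)(W) are all W)
(1,2): L (sole option (1,1)(W) is W)
(1,7): L (options (1,6)(W), (1,4)(W), (1,3)(W) are all W)
(2,1): L (options (0,1)(W), (2,0)(W) are all W)
(2,3): L (options (0,3)(W), (2,2)(W), (2,0)(W) are all W)
(2,8): L (options (0,8)(W), (2,7)(W), (2,5)(W), (2,4)(W) are all W)
(3,1): L (options (1,1)(W), (0,1)(W), (3,0)(W) are all W)
(3,3): L (options (1,3)(W), (0,3)(W), (3,2)(W), (3,0)(W) are all W)
(3,8): L (options (1,8)(W), (0,8)(W), (3,7)(W), (3,5)(W), (3,4)(W) are all W)
(4,4): L (options (2,4)(W), (1,4)(W), (4,3)(W), (4,1)(W), (4,0)(W) are all W)
(4,6): L (options (2,6)(W), (1,6)(W), (4,5)(W), (4,3)(W), (4,2)(W) are all W)
(5,0): L (options (3,0)(W), (2,0)(W) are all W)
(5,2): L (options (3,2)(W), (2,2)(W), (5,1)(W) are all W)
(5,7): L (options (3,7)(W), (2,7)(W), (5,6)(W), (5,4)(W), (5,3)(W) are all W)
(6,0): L (options (4,0)(W), (3,0)(W) are all W)
(6,2): L (options (4,2)(W), (3,2)(W), (6,1)(W) are all W)
(6,7): L (options (4,7)(W), (3,7)(W), (6,6)(W), (6,4)(W), (6,3)(W) are all W)
Every other cell has at least one move into one of the L cells above, so it is W.
(0,8): the move to (0,7) reaches an L cell, so W
(6,0): one of the L cells justified above, so L

(0,8): W, (6,0): L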